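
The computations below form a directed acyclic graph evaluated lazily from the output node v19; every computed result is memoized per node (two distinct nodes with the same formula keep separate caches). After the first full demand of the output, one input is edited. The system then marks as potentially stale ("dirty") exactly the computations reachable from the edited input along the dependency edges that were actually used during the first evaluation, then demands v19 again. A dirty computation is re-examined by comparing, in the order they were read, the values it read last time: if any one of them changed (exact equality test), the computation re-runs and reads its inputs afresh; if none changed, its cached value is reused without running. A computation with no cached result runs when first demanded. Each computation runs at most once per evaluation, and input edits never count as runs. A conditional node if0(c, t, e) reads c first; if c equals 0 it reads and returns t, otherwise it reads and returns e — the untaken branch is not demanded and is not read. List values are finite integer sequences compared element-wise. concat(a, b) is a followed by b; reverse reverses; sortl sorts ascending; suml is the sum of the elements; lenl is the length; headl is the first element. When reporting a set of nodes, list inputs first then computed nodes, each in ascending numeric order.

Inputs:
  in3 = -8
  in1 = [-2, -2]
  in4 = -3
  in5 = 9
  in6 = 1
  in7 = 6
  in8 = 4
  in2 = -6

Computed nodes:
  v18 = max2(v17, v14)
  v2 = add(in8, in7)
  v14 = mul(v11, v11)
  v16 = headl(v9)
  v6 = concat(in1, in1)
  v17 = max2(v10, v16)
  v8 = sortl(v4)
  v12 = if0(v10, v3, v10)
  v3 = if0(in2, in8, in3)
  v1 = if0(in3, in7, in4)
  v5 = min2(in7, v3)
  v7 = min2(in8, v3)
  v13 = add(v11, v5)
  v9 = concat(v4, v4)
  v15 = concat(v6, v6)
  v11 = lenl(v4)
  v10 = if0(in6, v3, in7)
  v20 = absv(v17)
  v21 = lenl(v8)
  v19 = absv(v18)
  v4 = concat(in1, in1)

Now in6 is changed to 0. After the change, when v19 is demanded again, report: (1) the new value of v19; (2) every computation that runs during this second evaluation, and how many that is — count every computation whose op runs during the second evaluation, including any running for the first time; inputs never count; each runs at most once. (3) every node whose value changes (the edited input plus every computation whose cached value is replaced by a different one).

Demanding v19 again yields 16.
4 computations run: v3, v10, v17, v18.
The nodes whose values change: in6, v10, v17.
Note the branch switch — v3 had no cache and runs now for the first time.

First demand of the output computes:
  v4 = concat([-2, -2], [-2, -2]) = [-2, -2, -2, -2]
  v9 = concat([-2, -2, -2, -2], [-2, -2, -2, -2]) = [-2, -2, -2, -2, -2, -2, -2, -2]
  v10 = if0(in6=1 -> else branch in7) = 6
  v11 = lenl([-2, -2, -2, -2]) = 4
  v14 = mul(4, 4) = 16
  v16 = headl([-2, -2, -2, -2, -2, -2, -2, -2]) = -2
  v17 = max2(6, -2) = 6
  v18 = max2(6, 16) = 16
  v19 = absv(16) = 16

After the edit, cleaning proceeds:
  v3: had never run; runs now, result -8.
  v10: a read changed (in6 1->0) — executes, giving -8.
  v17: a read changed (v10 6->-8) — executes, giving -2.
  v18: a read changed (v17 6->-2) — executes, giving 16 — identical to its old value.
  v19: dirty, but its reads are unchanged (v18 unchanged); cached 16 stands.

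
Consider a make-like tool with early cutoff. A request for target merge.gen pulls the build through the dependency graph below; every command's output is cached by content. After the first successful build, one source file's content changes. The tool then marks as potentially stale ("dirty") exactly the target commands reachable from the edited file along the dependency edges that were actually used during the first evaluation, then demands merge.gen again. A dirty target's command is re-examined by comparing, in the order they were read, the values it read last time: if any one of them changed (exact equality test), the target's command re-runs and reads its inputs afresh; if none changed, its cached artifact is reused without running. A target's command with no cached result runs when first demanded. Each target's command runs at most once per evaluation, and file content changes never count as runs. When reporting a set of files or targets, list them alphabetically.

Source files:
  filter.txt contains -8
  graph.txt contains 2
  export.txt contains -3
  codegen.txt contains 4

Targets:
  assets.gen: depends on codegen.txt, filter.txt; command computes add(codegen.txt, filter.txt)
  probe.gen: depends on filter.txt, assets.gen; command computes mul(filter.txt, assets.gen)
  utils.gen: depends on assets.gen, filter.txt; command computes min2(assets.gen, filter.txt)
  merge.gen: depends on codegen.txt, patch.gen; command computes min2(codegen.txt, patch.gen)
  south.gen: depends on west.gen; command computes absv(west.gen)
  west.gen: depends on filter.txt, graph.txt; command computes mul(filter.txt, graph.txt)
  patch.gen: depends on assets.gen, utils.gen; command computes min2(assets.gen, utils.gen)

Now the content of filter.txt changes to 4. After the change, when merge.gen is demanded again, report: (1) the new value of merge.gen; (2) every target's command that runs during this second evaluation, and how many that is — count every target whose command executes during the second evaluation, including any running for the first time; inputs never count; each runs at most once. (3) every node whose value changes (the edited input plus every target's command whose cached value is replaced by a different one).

Demanding merge.gen again yields 4.
4 target commands run: assets.gen, merge.gen, patch.gen, utils.gen.
The nodes whose values change: assets.gen, filter.txt, merge.gen, patch.gen, utils.gen.

First demand of the output computes:
  assets.gen = add(4, -8) = -4
  utils.gen = min2(-4, -8) = -8
  patch.gen = min2(-4, -8) = -8
  merge.gen = min2(4, -8) = -8

After the edit, cleaning proceeds:
  assets.gen: a read changed (filter.txt -8->4) — executes, giving 8.
  utils.gen: a read changed (assets.gen -4->8; filter.txt -8->4) — executes, giving 4.
  patch.gen: a read changed (assets.gen -4->8; utils.gen -8->4) — executes, giving 4.
  merge.gen: a read changed (patch.gen -8->4) — executes, giving 4.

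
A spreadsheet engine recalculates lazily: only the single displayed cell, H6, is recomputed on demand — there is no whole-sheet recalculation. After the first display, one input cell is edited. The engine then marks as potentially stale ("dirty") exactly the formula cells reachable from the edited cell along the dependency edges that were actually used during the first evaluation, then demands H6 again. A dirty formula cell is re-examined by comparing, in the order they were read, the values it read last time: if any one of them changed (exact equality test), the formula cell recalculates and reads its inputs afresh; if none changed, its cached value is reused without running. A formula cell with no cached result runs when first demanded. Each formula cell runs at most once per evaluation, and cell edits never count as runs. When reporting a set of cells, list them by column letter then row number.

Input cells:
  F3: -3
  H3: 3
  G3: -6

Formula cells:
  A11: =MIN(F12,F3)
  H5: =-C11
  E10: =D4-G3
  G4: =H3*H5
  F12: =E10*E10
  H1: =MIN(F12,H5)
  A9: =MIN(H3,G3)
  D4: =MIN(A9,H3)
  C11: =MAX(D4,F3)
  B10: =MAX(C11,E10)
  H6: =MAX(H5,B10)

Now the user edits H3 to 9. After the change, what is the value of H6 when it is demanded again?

New value of H6: 3.
Key observation: the cutoff stops propagation at C11 — its inputs' values are unchanged, so it reuses its cache.

First evaluation (everything demanded from the output):
  A9 = MIN(3, -6) = -6
  D4 = MIN(-6, 3) = -6
  C11 = MAX(-6, -3) = -3
  E10 = -6 - -6 = 0
  B10 = MAX(-3, 0) = 0
  H5 = -(-3) = 3
  H6 = MAX(3, 0) = 3

Propagation after the edit:
  A9: runs — H3 3->9; result -6 (same value as before).
  D4: runs — H3 3->9; result -6 (same value as before).
  C11: checked — values it read are unchanged (D4 unchanged, F3 unchanged); reused cached -3 without running.
  E10: checked — values it read are unchanged (D4 unchanged, G3 unchanged); reused cached 0 without running.
  B10: checked — values it read are unchanged (C11 unchanged, E10 unchanged); reused cached 0 without running.
  H5: checked — values it read are unchanged (C11 unchanged); reused cached 3 without running.
  H6: checked — values it read are unchanged (H5 unchanged, B10 unchanged); reused cached 3 without running.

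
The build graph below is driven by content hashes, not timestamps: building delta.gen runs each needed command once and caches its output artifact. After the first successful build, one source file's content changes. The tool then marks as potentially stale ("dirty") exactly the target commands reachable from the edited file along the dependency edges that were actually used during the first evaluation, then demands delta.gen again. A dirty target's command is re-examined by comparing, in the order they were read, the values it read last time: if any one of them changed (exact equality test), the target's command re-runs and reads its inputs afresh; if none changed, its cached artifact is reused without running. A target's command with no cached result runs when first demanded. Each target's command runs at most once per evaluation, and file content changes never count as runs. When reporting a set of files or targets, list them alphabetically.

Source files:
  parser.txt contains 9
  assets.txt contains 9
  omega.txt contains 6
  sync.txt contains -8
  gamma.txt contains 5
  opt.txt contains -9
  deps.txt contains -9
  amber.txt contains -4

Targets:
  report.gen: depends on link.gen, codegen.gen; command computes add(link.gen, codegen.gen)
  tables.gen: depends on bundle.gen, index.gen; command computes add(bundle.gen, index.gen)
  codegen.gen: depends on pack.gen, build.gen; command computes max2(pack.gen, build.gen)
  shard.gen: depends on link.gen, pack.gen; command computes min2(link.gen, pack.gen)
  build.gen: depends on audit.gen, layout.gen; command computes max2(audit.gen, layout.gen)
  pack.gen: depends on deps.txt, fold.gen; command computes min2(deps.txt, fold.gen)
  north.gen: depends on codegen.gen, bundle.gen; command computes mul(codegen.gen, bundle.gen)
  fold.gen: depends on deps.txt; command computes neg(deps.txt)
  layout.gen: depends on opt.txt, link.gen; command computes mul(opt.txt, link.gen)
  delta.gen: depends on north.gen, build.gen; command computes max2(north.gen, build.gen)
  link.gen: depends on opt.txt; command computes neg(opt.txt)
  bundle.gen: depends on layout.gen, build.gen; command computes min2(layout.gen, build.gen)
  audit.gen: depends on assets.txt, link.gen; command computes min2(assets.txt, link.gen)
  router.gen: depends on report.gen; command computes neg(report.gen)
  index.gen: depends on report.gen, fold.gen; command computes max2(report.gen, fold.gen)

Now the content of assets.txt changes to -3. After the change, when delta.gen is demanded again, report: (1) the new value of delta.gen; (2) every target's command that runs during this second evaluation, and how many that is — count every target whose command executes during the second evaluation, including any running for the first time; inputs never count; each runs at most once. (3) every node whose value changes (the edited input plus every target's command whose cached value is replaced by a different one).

delta.gen now evaluates to 243.
Run set: audit.gen, build.gen, bundle.gen, codegen.gen, delta.gen, north.gen (6 run).
Changed values: assets.txt, audit.gen, build.gen, codegen.gen, delta.gen, north.gen.

Initial pass — values computed on the first demand:
  fold.gen = neg(-9) = 9
  link.gen = neg(-9) = 9
  audit.gen = min2(9, 9) = 9
  layout.gen = mul(-9, 9) = -81
  build.gen = max2(9, -81) = 9
  bundle.gen = min2(-81, 9) = -81
  pack.gen = min2(-9, 9) = -9
  codegen.gen = max2(-9, 9) = 9
  north.gen = mul(9, -81) = -729
  delta.gen = max2(-729, 9) = 9

Second demand — change propagation:
  audit.gen: re-runs because assets.txt 9->-3; new result -3.
  build.gen: re-runs because audit.gen 9->-3; new result -3.
  bundle.gen: re-runs because build.gen 9->-3; new result -81 (unchanged).
  codegen.gen: re-runs because build.gen 9->-3; new result -3.
  north.gen: re-runs because codegen.gen 9->-3; new result 243.
  delta.gen: re-runs because north.gen -729->243; build.gen 9->-3; new result 243.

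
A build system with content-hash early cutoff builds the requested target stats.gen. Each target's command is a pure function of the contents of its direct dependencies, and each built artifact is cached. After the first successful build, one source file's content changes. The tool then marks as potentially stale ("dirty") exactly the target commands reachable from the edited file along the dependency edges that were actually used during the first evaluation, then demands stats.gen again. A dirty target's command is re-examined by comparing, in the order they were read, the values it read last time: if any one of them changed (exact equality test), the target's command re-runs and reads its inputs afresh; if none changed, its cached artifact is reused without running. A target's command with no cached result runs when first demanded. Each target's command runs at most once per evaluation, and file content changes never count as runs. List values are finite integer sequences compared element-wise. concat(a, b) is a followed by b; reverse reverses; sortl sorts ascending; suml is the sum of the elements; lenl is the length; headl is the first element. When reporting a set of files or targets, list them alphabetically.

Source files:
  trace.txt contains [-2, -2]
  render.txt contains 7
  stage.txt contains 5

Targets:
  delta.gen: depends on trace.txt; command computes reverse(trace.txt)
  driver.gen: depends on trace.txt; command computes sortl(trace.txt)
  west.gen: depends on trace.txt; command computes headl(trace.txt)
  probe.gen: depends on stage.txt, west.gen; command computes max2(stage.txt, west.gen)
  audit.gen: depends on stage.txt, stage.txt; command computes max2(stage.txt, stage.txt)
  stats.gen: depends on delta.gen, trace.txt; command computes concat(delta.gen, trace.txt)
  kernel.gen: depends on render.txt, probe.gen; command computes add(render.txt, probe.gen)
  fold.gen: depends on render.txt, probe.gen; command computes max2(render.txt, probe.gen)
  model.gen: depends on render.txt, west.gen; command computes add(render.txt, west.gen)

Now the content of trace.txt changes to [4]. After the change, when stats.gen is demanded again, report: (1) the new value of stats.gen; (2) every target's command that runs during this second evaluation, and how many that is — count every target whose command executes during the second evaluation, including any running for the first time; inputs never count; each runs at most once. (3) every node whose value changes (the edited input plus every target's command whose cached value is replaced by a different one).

First evaluation (everything demanded from the output):
  delta.gen = reverse([-2, -2]) = [-2, -2]
  stats.gen = concat([-2, -2], [-2, -2]) = [-2, -2, -2, -2]

Propagation after the edit:
  delta.gen: runs — trace.txt [-2, -2]->[4]; result [4].
  stats.gen: runs — delta.gen [-2, -2]->[4]; trace.txt [-2, -2]->[4]; result [4, 4].

New value of stats.gen: [4, 4].
Target commands that run: delta.gen, stats.gen — 2 in total.
Values that change: delta.gen, stats.gen, trace.txt.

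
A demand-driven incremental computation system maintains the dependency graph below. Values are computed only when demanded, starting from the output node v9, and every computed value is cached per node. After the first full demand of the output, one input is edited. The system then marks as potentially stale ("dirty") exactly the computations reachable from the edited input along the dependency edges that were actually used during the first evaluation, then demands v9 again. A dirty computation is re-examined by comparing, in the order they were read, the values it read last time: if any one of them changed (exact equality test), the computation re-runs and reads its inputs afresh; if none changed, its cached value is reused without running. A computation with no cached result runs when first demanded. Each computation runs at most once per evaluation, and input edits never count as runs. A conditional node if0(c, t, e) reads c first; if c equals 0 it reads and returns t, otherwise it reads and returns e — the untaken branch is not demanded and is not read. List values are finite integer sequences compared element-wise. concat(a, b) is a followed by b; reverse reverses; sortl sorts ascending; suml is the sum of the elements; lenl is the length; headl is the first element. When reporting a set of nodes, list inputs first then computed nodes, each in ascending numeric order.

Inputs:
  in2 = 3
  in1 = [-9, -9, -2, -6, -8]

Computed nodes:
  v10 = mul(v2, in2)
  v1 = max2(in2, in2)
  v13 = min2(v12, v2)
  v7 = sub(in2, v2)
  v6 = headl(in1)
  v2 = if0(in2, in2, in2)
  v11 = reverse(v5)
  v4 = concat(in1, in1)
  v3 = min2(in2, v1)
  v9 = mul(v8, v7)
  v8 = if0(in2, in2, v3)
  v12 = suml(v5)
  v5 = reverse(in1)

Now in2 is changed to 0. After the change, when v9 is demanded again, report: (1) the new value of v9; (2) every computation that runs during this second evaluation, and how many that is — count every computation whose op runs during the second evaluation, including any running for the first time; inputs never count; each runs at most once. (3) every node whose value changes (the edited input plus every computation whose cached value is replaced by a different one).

First evaluation (everything demanded from the output):
  v1 = max2(3, 3) = 3
  v2 = if0(in2=3 -> else branch in2) = 3
  v3 = min2(3, 3) = 3
  v7 = sub(3, 3) = 0
  v8 = if0(in2=3 -> else branch v3) = 3
  v9 = mul(3, 0) = 0

Propagation after the edit:
  v1: marked dirty but never re-examined — demand shifted away from it.
  v2: runs — in2 3->0; in2 3->0; result 0.
  v3: marked dirty but never re-examined — demand shifted away from it.
  v7: runs — in2 3->0; v2 3->0; result 0 (same value as before).
  v8: runs — in2 3->0; result 0.
  v9: runs — v8 3->0; result 0 (same value as before).

Key observation: a condition flipped, so demand moved to the other branch — v1, v3 are never re-examined.

New value of v9: 0.
Computations that run: v2, v7, v8, v9 — 4 in total.
Values that change: in2, v2, v8.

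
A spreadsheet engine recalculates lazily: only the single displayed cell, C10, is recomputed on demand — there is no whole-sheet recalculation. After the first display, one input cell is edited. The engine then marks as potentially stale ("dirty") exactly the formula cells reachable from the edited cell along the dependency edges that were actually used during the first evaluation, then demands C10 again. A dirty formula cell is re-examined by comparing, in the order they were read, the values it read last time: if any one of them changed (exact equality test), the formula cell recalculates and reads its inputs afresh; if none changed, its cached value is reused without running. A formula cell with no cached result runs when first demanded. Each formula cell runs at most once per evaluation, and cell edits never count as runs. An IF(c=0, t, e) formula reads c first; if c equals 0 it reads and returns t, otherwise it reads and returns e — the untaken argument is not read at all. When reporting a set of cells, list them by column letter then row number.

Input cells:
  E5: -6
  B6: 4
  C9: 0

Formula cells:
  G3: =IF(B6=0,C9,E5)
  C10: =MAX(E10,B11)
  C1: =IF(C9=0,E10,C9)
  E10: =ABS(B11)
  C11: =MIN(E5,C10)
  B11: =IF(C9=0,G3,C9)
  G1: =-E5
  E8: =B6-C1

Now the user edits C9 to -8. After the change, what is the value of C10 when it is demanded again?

First evaluation (everything demanded from the output):
  G3 = IF(B6=0: B6=4 -> else branch E5) = -6
  B11 = IF(C9=0: C9=0 -> then branch G3) = -6
  E10 = ABS(-6) = 6
  C10 = MAX(6, -6) = 6

Propagation after the edit:
  B11: runs — C9 0->-8; result -8.
  E10: runs — B11 -6->-8; result 8.
  C10: runs — E10 6->8; B11 -6->-8; result 8.

New value of C10: 8.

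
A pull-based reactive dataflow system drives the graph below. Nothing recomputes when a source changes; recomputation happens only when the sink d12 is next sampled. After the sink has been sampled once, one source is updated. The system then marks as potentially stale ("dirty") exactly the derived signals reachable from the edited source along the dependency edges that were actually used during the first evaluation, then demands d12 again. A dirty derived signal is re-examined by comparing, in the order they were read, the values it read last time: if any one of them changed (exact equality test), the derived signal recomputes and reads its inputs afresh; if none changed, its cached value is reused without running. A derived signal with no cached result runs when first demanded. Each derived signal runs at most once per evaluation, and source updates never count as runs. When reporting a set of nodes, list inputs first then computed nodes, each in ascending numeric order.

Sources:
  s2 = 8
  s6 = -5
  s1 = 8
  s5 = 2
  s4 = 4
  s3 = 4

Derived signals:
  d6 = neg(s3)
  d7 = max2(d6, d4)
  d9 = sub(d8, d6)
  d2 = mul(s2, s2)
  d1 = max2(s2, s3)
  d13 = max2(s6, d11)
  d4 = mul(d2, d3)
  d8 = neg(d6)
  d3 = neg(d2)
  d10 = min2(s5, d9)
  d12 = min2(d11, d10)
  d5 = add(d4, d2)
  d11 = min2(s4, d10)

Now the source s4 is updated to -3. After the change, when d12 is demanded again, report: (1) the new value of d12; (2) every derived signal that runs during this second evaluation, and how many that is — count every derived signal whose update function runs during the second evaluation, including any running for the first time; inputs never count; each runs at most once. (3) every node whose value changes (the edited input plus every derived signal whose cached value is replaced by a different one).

First evaluation (everything demanded from the output):
  d6 = neg(4) = -4
  d8 = neg(-4) = 4
  d9 = sub(4, -4) = 8
  d10 = min2(2, 8) = 2
  d11 = min2(4, 2) = 2
  d12 = min2(2, 2) = 2

Propagation after the edit:
  d11: runs — s4 4->-3; result -3.
  d12: runs — d11 2->-3; result -3.

New value of d12: -3.
Derived signals that run: d11, d12 — 2 in total.
Values that change: s4, d11, d12.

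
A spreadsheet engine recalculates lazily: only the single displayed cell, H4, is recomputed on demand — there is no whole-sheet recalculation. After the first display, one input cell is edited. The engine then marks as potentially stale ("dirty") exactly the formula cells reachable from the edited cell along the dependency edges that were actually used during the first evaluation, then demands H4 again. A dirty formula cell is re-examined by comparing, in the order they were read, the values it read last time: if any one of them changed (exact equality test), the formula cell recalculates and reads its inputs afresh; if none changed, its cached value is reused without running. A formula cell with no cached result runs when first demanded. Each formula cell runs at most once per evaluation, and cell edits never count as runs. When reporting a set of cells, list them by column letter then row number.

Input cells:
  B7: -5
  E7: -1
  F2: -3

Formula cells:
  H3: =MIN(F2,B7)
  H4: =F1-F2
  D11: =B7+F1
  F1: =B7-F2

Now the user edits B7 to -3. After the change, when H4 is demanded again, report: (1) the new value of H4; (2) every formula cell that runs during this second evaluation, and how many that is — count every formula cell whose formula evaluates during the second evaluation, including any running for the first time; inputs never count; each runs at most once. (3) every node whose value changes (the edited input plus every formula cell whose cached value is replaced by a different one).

First evaluation (everything demanded from the output):
  F1 = -5 - -3 = -2
  H4 = -2 - -3 = 1

Propagation after the edit:
  F1: runs — B7 -5->-3; result 0.
  H4: runs — F1 -2->0; result 3.

New value of H4: 3.
Formula cells that run: F1, H4 — 2 in total.
Values that change: B7, F1, H4.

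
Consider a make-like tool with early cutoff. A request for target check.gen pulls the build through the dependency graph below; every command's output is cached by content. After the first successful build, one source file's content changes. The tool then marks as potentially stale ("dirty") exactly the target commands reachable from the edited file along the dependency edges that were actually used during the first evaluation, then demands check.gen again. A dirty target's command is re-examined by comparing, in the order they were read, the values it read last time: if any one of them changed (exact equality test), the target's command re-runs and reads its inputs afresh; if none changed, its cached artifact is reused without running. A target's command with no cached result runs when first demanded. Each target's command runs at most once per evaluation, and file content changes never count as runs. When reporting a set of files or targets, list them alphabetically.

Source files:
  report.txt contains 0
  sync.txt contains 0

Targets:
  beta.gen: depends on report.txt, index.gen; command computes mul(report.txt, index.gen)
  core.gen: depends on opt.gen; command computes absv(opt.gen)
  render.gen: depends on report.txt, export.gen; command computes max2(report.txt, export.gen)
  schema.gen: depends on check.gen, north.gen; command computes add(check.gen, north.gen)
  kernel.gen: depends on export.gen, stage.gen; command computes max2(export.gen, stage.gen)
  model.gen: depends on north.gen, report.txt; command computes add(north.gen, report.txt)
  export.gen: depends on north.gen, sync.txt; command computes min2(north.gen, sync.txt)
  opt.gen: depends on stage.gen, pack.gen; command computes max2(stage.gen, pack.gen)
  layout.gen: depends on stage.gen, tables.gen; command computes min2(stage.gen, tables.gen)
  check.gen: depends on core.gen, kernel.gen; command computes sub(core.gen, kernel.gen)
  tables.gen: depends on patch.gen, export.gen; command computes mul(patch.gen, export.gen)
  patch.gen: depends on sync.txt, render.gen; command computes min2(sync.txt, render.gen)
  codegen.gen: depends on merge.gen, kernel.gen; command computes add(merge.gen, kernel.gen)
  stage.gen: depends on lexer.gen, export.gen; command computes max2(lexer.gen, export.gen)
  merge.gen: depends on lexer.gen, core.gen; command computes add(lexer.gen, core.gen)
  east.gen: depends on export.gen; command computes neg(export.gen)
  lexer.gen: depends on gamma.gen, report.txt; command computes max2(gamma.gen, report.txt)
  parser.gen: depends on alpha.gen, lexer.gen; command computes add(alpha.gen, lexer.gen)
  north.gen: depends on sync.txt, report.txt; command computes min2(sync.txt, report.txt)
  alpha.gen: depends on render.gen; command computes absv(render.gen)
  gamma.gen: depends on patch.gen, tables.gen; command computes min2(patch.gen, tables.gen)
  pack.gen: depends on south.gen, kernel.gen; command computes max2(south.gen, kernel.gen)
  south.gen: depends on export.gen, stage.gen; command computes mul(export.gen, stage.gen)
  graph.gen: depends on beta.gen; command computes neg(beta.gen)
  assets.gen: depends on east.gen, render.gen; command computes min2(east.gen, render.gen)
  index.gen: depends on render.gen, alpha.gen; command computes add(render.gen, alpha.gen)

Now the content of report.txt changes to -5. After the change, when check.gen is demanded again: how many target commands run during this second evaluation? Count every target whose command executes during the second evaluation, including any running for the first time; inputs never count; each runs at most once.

14 target commands run: check.gen, core.gen, export.gen, gamma.gen, kernel.gen, lexer.gen, north.gen, opt.gen, pack.gen, patch.gen, render.gen, south.gen, stage.gen, tables.gen.

First demand of the output computes:
  north.gen = min2(0, 0) = 0
  export.gen = min2(0, 0) = 0
  render.gen = max2(0, 0) = 0
  patch.gen = min2(0, 0) = 0
  tables.gen = mul(0, 0) = 0
  gamma.gen = min2(0, 0) = 0
  lexer.gen = max2(0, 0) = 0
  stage.gen = max2(0, 0) = 0
  kernel.gen = max2(0, 0) = 0
  south.gen = mul(0, 0) = 0
  pack.gen = max2(0, 0) = 0
  opt.gen = max2(0, 0) = 0
  core.gen = absv(0) = 0
  check.gen = sub(0, 0) = 0

After the edit, cleaning proceeds:
  north.gen: a read changed (report.txt 0->-5) — executes, giving -5.
  export.gen: a read changed (north.gen 0->-5) — executes, giving -5.
  render.gen: a read changed (report.txt 0->-5; export.gen 0->-5) — executes, giving -5.
  patch.gen: a read changed (render.gen 0->-5) — executes, giving -5.
  tables.gen: a read changed (patch.gen 0->-5; export.gen 0->-5) — executes, giving 25.
  gamma.gen: a read changed (patch.gen 0->-5; tables.gen 0->25) — executes, giving -5.
  lexer.gen: a read changed (gamma.gen 0->-5; report.txt 0->-5) — executes, giving -5.
  stage.gen: a read changed (lexer.gen 0->-5; export.gen 0->-5) — executes, giving -5.
  kernel.gen: a read changed (export.gen 0->-5; stage.gen 0->-5) — executes, giving -5.
  south.gen: a read changed (export.gen 0->-5; stage.gen 0->-5) — executes, giving 25.
  pack.gen: a read changed (south.gen 0->25; kernel.gen 0->-5) — executes, giving 25.
  opt.gen: a read changed (stage.gen 0->-5; pack.gen 0->25) — executes, giving 25.
  core.gen: a read changed (opt.gen 0->25) — executes, giving 25.
  check.gen: a read changed (core.gen 0->25; kernel.gen 0->-5) — executes, giving 30.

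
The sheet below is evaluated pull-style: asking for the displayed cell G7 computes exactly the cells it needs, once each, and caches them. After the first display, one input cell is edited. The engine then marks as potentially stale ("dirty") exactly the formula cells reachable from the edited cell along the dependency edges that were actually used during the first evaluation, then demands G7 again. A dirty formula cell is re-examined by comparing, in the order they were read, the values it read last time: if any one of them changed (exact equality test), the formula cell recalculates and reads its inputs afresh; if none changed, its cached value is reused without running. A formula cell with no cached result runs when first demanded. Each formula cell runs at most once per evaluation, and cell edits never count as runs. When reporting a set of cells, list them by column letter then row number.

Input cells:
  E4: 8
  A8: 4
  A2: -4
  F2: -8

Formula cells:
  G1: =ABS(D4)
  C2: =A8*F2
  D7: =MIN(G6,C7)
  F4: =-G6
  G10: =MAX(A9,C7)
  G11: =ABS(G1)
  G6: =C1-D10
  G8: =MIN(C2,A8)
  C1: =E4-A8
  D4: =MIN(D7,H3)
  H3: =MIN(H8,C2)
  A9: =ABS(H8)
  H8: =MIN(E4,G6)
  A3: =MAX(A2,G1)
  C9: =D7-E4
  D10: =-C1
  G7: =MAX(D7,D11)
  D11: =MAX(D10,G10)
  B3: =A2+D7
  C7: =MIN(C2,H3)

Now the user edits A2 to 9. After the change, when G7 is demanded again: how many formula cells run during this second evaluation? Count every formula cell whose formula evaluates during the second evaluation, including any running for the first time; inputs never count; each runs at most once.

0 formula cells run: none.
Note the shortcut — A2 feeds only undemanded nodes, so no recomputation happens.

First demand of the output computes:
  C1 = 8 - 4 = 4
  C2 = 4 * -8 = -32
  D10 = -(4) = -4
  G6 = 4 - -4 = 8
  H8 = MIN(8, 8) = 8
  A9 = ABS(8) = 8
  H3 = MIN(8, -32) = -32
  C7 = MIN(-32, -32) = -32
  D7 = MIN(8, -32) = -32
  G10 = MAX(8, -32) = 8
  D11 = MAX(-4, 8) = 8
  G7 = MAX(-32, 8) = 8

After the edit, cleaning proceeds:
  A2 only reaches undemanded nodes; the second demand re-runs nothing.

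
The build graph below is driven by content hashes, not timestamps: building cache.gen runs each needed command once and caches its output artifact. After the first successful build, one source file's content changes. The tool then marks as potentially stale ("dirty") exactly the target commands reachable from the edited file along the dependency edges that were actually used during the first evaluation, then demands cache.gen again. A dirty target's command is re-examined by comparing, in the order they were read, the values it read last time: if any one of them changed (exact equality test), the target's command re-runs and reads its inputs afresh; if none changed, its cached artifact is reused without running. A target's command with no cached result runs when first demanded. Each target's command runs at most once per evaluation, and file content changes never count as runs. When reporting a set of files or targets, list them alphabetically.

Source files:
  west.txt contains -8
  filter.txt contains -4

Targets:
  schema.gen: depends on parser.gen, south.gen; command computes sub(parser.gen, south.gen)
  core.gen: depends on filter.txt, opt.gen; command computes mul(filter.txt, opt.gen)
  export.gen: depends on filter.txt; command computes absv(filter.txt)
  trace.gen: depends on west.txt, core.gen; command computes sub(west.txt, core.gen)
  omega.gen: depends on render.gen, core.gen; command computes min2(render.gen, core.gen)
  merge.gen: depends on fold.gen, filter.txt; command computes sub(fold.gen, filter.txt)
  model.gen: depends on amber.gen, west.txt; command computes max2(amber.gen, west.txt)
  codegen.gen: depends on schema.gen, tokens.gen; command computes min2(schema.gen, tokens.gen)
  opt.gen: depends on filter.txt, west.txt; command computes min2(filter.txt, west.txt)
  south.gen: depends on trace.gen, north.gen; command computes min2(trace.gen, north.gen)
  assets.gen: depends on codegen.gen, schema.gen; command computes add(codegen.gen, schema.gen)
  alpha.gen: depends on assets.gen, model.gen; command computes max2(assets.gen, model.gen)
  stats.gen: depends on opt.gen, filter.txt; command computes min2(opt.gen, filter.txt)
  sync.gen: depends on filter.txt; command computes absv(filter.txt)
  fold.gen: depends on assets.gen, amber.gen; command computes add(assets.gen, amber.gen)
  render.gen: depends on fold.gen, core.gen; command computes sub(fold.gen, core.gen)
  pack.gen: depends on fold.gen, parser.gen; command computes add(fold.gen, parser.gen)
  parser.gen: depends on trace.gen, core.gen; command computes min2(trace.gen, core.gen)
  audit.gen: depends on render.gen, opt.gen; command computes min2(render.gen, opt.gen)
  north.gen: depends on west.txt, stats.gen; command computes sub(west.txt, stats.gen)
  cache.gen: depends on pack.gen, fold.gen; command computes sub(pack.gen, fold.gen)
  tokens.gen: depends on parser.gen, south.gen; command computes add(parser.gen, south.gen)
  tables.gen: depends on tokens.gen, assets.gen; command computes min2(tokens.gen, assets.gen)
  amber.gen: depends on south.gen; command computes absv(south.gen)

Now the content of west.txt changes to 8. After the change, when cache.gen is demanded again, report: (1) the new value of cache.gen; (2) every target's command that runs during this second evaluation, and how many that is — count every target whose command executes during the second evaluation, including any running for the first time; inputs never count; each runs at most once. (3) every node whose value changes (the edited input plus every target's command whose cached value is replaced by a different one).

cache.gen now evaluates to -8.
Run set: amber.gen, assets.gen, cache.gen, codegen.gen, core.gen, fold.gen, north.gen, opt.gen, pack.gen, parser.gen, schema.gen, south.gen, stats.gen, tokens.gen, trace.gen (15 run).
Changed values: amber.gen, assets.gen, cache.gen, codegen.gen, core.gen, fold.gen, north.gen, opt.gen, pack.gen, parser.gen, south.gen, stats.gen, tokens.gen, trace.gen, west.txt.

Initial pass — values computed on the first demand:
  opt.gen = min2(-4, -8) = -8
  core.gen = mul(-4, -8) = 32
  stats.gen = min2(-8, -4) = -8
  north.gen = sub(-8, -8) = 0
  trace.gen = sub(-8, 32) = -40
  parser.gen = min2(-40, 32) = -40
  south.gen = min2(-40, 0) = -40
  amber.gen = absv(-40) = 40
  schema.gen = sub(-40, -40) = 0
  tokens.gen = add(-40, -40) = -80
  codegen.gen = min2(0, -80) = -80
  assets.gen = add(-80, 0) = -80
  fold.gen = add(-80, 40) = -40
  pack.gen = add(-40, -40) = -80
  cache.gen = sub(-80, -40) = -40

Second demand — change propagation:
  opt.gen: re-runs because west.txt -8->8; new result -4.
  core.gen: re-runs because opt.gen -8->-4; new result 16.
  stats.gen: re-runs because opt.gen -8->-4; new result -4.
  north.gen: re-runs because west.txt -8->8; stats.gen -8->-4; new result 12.
  trace.gen: re-runs because west.txt -8->8; core.gen 32->16; new result -8.
  parser.gen: re-runs because trace.gen -40->-8; core.gen 32->16; new result -8.
  south.gen: re-runs because trace.gen -40->-8; north.gen 0->12; new result -8.
  amber.gen: re-runs because south.gen -40->-8; new result 8.
  schema.gen: re-runs because parser.gen -40->-8; south.gen -40->-8; new result 0 (unchanged).
  tokens.gen: re-runs because parser.gen -40->-8; south.gen -40->-8; new result -16.
  codegen.gen: re-runs because tokens.gen -80->-16; new result -16.
  assets.gen: re-runs because codegen.gen -80->-16; new result -16.
  fold.gen: re-runs because assets.gen -80->-16; amber.gen 40->8; new result -8.
  pack.gen: re-runs because fold.gen -40->-8; parser.gen -40->-8; new result -16.
  cache.gen: re-runs because pack.gen -80->-16; fold.gen -40->-8; new result -8.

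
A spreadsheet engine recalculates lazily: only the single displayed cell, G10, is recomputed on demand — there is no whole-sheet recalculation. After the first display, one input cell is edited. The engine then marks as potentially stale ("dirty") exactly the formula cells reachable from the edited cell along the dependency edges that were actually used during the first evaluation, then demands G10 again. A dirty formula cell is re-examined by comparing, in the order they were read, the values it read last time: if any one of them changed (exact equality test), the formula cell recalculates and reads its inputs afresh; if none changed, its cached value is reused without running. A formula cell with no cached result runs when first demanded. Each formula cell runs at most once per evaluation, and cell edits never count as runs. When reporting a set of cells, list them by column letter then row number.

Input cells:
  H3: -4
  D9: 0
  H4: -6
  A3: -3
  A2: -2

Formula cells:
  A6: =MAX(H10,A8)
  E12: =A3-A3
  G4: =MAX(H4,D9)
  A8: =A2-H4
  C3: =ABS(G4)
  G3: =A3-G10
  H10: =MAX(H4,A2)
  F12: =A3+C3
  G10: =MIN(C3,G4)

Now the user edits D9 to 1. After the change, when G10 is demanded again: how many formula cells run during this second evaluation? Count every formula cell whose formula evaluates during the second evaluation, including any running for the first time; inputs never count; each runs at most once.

Formula cells that run: C3, G4, G10 — 3 in total.

First evaluation (everything demanded from the output):
  G4 = MAX(-6, 0) = 0
  C3 = ABS(0) = 0
  G10 = MIN(0, 0) = 0

Propagation after the edit:
  G4: runs — D9 0->1; result 1.
  C3: runs — G4 0->1; result 1.
  G10: runs — C3 0->1; G4 0->1; result 1.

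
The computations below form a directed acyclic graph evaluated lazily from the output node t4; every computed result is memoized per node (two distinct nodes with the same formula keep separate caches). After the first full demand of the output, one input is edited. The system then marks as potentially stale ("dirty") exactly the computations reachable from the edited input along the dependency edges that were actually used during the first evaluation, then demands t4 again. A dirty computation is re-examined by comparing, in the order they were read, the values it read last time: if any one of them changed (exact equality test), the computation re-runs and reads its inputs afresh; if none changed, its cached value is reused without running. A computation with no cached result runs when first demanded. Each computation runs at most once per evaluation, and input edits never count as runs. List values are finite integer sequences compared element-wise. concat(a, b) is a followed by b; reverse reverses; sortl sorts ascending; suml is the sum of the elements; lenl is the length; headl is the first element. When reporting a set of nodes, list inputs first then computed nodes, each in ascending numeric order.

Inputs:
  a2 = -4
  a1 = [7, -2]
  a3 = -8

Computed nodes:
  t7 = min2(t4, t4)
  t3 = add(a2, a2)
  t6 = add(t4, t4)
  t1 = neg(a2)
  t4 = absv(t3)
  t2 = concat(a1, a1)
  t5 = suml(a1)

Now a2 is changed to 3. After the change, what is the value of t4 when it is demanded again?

Demanding t4 again yields 6.

First demand of the output computes:
  t3 = add(-4, -4) = -8
  t4 = absv(-8) = 8

After the edit, cleaning proceeds:
  t3: a read changed (a2 -4->3; a2 -4->3) — executes, giving 6.
  t4: a read changed (t3 -8->6) — executes, giving 6.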